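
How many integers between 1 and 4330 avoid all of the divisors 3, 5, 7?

|div by 3|=1443, |div by 5|=866, |div by 7|=618.
|div by 3&5|=288, |div by 3&7|=206, |div by 5&7|=123, |div by all|=41.
By inclusion-exclusion, divisible by at least one: 1443+866+618-288-206-123+41 = 2351.
Not divisible by any: 4330 - 2351.

Final answer: 1979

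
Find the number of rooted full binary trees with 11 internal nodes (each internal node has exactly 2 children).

This is counted by the nth Catalan number C_n. Here n = 11.
C_n = (2n)!/(n!(n+1)!), so C_{11} = 22!/(11! x 12!) = C(22,11)/12 = 705432/12.

Final answer: C_{11} = 58786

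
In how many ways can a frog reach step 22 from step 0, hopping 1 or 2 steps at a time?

Condition on the final move: it is a 1-step (f(n-1) ways to get there) or a 2-step (f(n-2) ways), so f(n) = f(n-1) + f(n-2), with f(1)=1, f(2)=2.
Iterating the recurrence: f(1)=1, f(2)=2, f(3)=3, f(4)=5, f(5)=8, f(6)=13, f(7)=21, f(8)=34, f(9)=55, f(10)=89, f(11)=144, f(12)=233, f(13)=377, f(14)=610, f(15)=987, f(16)=1597, f(17)=2584, f(18)=4181, f(19)=6765, f(20)=10946, f(21)=17711, f(22)=28657.

Final answer: 28657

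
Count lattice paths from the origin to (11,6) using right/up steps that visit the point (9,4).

Paths (0,0)->(9,4): C(13,4) = 715.
Paths (9,4)->(11,6): C(4,2) = 6.
By multiplication principle: 715 x 6.

Final answer: 4290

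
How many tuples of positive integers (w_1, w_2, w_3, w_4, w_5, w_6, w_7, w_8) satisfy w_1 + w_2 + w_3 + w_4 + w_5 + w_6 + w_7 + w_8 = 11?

Substitute w'_i = w_i - 1 (so w'_i >= 0). Then sum w'_i = 11 - 8 = 3.
Stars and bars: C(3+8-1, 8-1) = C(10,7).

Final answer: C(10,7) = 120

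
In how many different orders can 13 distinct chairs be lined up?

The number of ways to arrange 13 distinct objects is 13!.

Final answer: 13! = 6227020800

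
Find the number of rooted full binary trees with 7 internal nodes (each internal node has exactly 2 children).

The structures are counted by the Catalan number C_n. Here n = 7.
Using C_0 = 1 and C_(k+1) = C_k x 2(2k+1)/(k+2), build up term by term: C_1=1, C_2=2, C_3=5, C_4=14, C_5=42, C_6=132, C_7=429.

Final answer: C_{7} = 429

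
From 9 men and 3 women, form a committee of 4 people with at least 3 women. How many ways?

Sum over valid woman counts:
C(3,3)C(9,1).

Final answer: 9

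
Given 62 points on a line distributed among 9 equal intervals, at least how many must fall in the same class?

By pigeonhole with 62 objects and 9 categories: ceiling(62/9).

Final answer: 7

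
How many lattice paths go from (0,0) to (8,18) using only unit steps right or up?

Each path has 8 right steps and 18 up steps in some order (26 steps total).
Choose which 18 of the 26 steps are up: C(26,18).

Final answer: C(26,18) = 1562275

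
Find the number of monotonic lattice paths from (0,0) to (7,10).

Each path has 7 right steps and 10 up steps in some order (17 steps total).
Choose which 10 of the 17 steps are up: C(17,10).

Final answer: C(17,10) = 19448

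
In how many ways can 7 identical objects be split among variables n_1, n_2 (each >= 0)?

Stars and bars with 7 stars and 1 bars:
C(7+2-1, 2-1) = C(8,1).

Final answer: C(8,1) = 8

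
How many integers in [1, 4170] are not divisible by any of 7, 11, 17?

|div by 7|=595, |div by 11|=379, |div by 17|=245.
|div by 7&11|=54, |div by 7&17|=35, |div by 11&17|=22, |div by all|=3.
By inclusion-exclusion, divisible by at least one: 595+379+245-54-35-22+3 = 1111.
Not divisible by any: 4170 - 1111.

Final answer: 3059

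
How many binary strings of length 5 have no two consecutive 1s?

Classify by the final bit: ...0 gives a(n-1) strings, ...01 gives a(n-2) strings. Thus a(n) = a(n-1) + a(n-2) with a(1)=2, a(2)=3.
Iterating the recurrence: a(1)=2, a(2)=3, a(3)=5, a(4)=8, a(5)=13.

Final answer: 13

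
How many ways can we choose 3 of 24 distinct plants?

C(24,3) = 24!/(3! x 21!).

Final answer: \binom{24}{3} = 2024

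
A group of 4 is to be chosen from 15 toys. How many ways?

C(15,4) = 15!/(4! x (15-4)!).

Final answer: C(15,4) = 1365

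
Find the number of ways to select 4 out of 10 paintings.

C(10,4) = 10!/(4! x 6!).

Final answer: \binom{10}{4} = 210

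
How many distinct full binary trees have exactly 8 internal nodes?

This is counted by the nth Catalan number C_n. Here n = 8.
C_n = C(2n,n) - C(2n,n+1), so C_{8} = C(16,8) - C(16,9) = 12870 - 11440.

Final answer: C_{8} = 1430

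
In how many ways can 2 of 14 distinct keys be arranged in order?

P(14,2) = 14!/(14-2)! = 14!/12!.

Final answer: P(14,2) = 182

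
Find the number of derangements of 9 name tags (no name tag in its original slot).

Derangements satisfy D(n) = (n-1)(D(n-1) + D(n-2)), starting from D(0)=1, D(1)=0.
D(2) = 1 x (0 + 1) = 1
D(3) = 2 x (1 + 0) = 2
D(4) = 3 x (2 + 1) = 9
D(5) = 4 x (9 + 2) = 44
D(6) = 5 x (44 + 9) = 265
D(7) = 6 x (265 + 44) = 1854
D(8) = 7 x (1854 + 265) = 14833
D(9) = 8 x (D(8) + D(7)) = 8 x (14833 + 1854)

Final answer: D(9) = 133496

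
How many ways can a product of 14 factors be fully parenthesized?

This is a standard Catalan-number count: the answer is C_n. Here n = 14 - 1 = 13.
C_n = C(2n,n) - C(2n,n+1), so C_{13} = C(26,13) - C(26,14) = 10400600 - 9657700.

Final answer: C_{13} = 742900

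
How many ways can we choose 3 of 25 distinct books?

C(25,3) = 25!/(3! x (25-3)!).

Final answer: C(25,3) = 2300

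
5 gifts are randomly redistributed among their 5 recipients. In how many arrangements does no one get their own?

D(n) = (n-1)(D(n-1) + D(n-2)), D(0)=1, D(1)=0.
D(2) = 1 x (0 + 1) = 1
D(3) = 2 x (1 + 0) = 2
D(4) = 3 x (2 + 1) = 9
D(5) = 4 x (D(4) + D(3)) = 4 x (9 + 2)

Final answer: D(5) = 44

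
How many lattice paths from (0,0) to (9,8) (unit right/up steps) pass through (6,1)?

Paths (0,0)->(6,1): C(7,1) = 7.
Paths (6,1)->(9,8): C(10,7) = 120.
By multiplication principle: 7 x 120.

Final answer: 840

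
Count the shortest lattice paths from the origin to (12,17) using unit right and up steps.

Each path has 12 right steps and 17 up steps in some order (29 steps total).
Choose which 17 of the 29 steps are up: C(29,17).

Final answer: C(29,17) = 51895935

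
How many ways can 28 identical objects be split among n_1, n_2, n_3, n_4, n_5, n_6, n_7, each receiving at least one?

Substitute n'_i = n_i - 1 (so n'_i >= 0). Then sum n'_i = 28 - 7 = 21.
Stars and bars: C(21+7-1, 7-1) = C(27,6).

Final answer: C(27,6) = 296010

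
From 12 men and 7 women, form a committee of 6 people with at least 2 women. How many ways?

Sum over valid woman counts:
C(7,2)C(12,4) = 10395
C(7,3)C(12,3) = 7700
C(7,4)C(12,2) = 2310
C(7,5)C(12,1) = 252
C(7,6)C(12,0) = 7
Total: 10395 + 7700 + 2310 + 252 + 7.

Final answer: 20664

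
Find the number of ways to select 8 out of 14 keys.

C(14,8) = 14!/(8! x 6!).

Final answer: \binom{14}{8} = 3003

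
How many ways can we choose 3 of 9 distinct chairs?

C(9,3) = 9!/(3! x (9-3)!).

Final answer: C(9,3) = 84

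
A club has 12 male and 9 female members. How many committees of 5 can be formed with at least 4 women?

Sum over valid woman counts:
C(9,4)C(12,1) = 1512
C(9,5)C(12,0) = 126
Total: 1512 + 126.

Final answer: 1638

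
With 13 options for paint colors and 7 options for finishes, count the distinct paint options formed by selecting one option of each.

By the multiplication principle: 13 x 7.

Final answer: 91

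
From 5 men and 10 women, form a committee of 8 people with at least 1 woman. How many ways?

Sum over valid woman counts:
C(10,3)C(5,5) = 120
C(10,4)C(5,4) = 1050
C(10,5)C(5,3) = 2520
C(10,6)C(5,2) = 2100
C(10,7)C(5,1) = 600
C(10,8)C(5,0) = 45
Total: 120 + 1050 + 2520 + 2100 + 600 + 45.

Final answer: 6435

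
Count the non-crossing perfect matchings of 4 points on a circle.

This is counted by the nth Catalan number C_n. Here n = 4/2 = 2.
C_n = C(2n,n) - C(2n,n+1), so C_{2} = C(4,2) - C(4,3) = 6 - 4.

Final answer: C_{2} = 2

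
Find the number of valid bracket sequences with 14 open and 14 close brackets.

This is counted by the nth Catalan number C_n. Here n = 14 (pairs).
C_n = (2n)!/(n!(n+1)!), so C_{14} = 28!/(14! x 15!) = C(28,14)/15 = 40116600/15.

Final answer: C_{14} = 2674440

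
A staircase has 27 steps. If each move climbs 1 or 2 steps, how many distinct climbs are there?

Let f(n) count the ways. The last step is size 1 or 2, so f(n) = f(n-1) + f(n-2) with f(1)=1, f(2)=2.
Iterating the recurrence: f(1)=1, f(2)=2, f(3)=3, f(4)=5, f(5)=8, f(6)=13, f(7)=21, f(8)=34, f(9)=55, f(10)=89, f(11)=144, f(12)=233, f(13)=377, f(14)=610, f(15)=987, f(16)=1597, f(17)=2584, f(18)=4181, f(19)=6765, f(20)=10946, f(21)=17711, f(22)=28657, f(23)=46368, f(24)=75025, f(25)=121393, f(26)=196418, f(27)=317811.

Final answer: 317811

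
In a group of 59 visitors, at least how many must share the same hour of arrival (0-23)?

There are 24 possible values for hour of arrival (0-23). With 59 visitors and 24 categories, by pigeonhole: ceiling(59/24).

Final answer: 3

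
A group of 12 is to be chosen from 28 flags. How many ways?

C(28,12) = 28!/(12! x 16!).

Final answer: \binom{28}{12} = 30421755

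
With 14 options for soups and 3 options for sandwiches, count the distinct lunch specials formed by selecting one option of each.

By the multiplication principle: 14 x 3.

Final answer: 42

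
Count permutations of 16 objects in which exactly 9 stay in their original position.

Choose which 9 elements are fixed: C(16,9) = 11440.
Derange the remaining 7 using D(j) = (j-1)(D(j-1) + D(j-2)), D(0)=1, D(1)=0: D(2)=1, D(3)=2, D(4)=9, D(5)=44, D(6)=265, D(7)=1854.
Total: 11440 x 1854.

Final answer: C(16,9) D(7) = 21209760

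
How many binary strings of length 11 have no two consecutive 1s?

A valid string ends in 0 (append to any length-(n-1) valid string) or in 01 (append to any length-(n-2) valid string), so a(n) = a(n-1) + a(n-2) with a(1)=2, a(2)=3.
Iterating the recurrence: a(1)=2, a(2)=3, a(3)=5, a(4)=8, a(5)=13, a(6)=21, a(7)=34, a(8)=55, a(9)=89, a(10)=144, a(11)=233.

Final answer: 233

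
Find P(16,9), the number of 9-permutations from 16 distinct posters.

P(16,9) = 16!/(16-9)! = 16!/7!.

Final answer: P(16,9) = 4151347200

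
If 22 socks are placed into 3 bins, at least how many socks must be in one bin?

By the pigeonhole principle: ceiling(22/3).

Final answer: 8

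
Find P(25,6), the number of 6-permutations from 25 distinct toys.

P(25,6) = 25!/(25-6)! = 25!/19!.

Final answer: P(25,6) = 127512000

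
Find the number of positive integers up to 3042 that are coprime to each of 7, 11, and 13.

|div by 7|=434, |div by 11|=276, |div by 13|=234.
|div by 7&11|=39, |div by 7&13|=33, |div by 11&13|=21, |div by all|=3.
By inclusion-exclusion, divisible by at least one: 434+276+234-39-33-21+3 = 854.
Not divisible by any: 3042 - 854.

Final answer: 2188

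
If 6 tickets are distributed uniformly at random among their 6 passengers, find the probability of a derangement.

D(n) = (n-1)(D(n-1) + D(n-2)), D(0)=1, D(1)=0.
Building up: D(2)=1, D(3)=2, D(4)=9, D(5)=44, D(6)=265.
Total arrangements: 6! = 720.
Probability = D(6)/6! = 53/144.

Final answer: D(6)/6! = 265/720 = 0.368056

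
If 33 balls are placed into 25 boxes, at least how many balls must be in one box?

By the pigeonhole principle: ceiling(33/25).

Final answer: 2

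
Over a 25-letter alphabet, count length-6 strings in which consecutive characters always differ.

First character: 25 choices. Each subsequent: 24 choices (must differ from the previous one).
Total: 25 x 24^5.

Final answer: 25 x 24^{5} = 199065600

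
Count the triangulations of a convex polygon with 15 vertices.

This is counted by the nth Catalan number C_n. Here n = 15 - 2 = 13.
C_n = (2n)!/(n!(n+1)!), so C_{13} = 26!/(13! x 14!) = C(26,13)/14 = 10400600/14.

Final answer: C_{13} = 742900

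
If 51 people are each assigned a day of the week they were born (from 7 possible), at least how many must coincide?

There are 7 possible values for day of the week they were born. With 51 people and 7 categories, by pigeonhole: ceiling(51/7).

Final answer: 8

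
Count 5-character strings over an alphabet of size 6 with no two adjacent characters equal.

Let g(n) count such strings. g(1) = 6, and each valid string of length n-1 extends in 5 ways (any symbol but the last), so g(n) = 5 g(n-1).
Total: g(5) = 6 x 5^4.

Final answer: 6 x 5^{4} = 3750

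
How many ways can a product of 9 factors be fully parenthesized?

This is counted by the nth Catalan number C_n. Here n = 9 - 1 = 8.
C_n = C(2n,n) - C(2n,n+1), so C_{8} = C(16,8) - C(16,9) = 12870 - 11440.

Final answer: C_{8} = 1430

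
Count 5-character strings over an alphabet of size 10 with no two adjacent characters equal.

Let g(n) count such strings. g(1) = 10, and each valid string of length n-1 extends in 9 ways (any symbol but the last), so g(n) = 9 g(n-1).
Total: g(5) = 10 x 9^4.

Final answer: 10 x 9^{4} = 65610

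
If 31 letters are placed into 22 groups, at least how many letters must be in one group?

By the pigeonhole principle: ceiling(31/22).

Final answer: 2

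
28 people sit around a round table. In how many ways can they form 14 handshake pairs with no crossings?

This is counted by the nth Catalan number C_n. Here n = 28/2 = 14.
Using C_0 = 1 and C_(k+1) = C_k x 2(2k+1)/(k+2), build up term by term: C_1=1, C_2=2, C_3=5, C_4=14, C_5=42, C_6=132, C_7=429, C_8=1430, C_9=4862, C_10=16796, C_11=58786, C_12=208012, C_13=742900, C_14=2674440.

Final answer: C_{14} = 2674440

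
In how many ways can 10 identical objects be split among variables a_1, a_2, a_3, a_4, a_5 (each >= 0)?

Stars and bars with 10 stars and 4 bars:
C(10+5-1, 5-1) = C(14,4).

Final answer: C(14,4) = 1001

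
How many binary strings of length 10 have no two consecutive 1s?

Let a(n) count valid strings. If the last bit is 0 the prefix is any valid string of length n-1; if it is 1 the string must end in 01 with a valid prefix of length n-2. So a(n) = a(n-1) + a(n-2), a(1)=2, a(2)=3.
Iterating the recurrence: a(1)=2, a(2)=3, a(3)=5, a(4)=8, a(5)=13, a(6)=21, a(7)=34, a(8)=55, a(9)=89, a(10)=144.

Final answer: 144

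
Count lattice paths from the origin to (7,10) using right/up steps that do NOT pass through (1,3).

Total paths to (7,10): C(17,10) = 19448.
Paths through (1,3): C(4,3) x C(13,7) = 6864.
Avoiding (1,3): 19448 - 6864.

Final answer: 12584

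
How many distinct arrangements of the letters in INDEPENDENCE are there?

Letters (C:1, D:2, E:4, I:1, N:3, P:1). Total letters: 12.
Permutations = 12!/(4! x 3! x 2!).

Final answer: 1663200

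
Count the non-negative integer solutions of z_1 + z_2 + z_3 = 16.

Stars and bars with 16 stars and 2 bars:
C(16+3-1, 3-1) = C(18,2).

Final answer: C(18,2) = 153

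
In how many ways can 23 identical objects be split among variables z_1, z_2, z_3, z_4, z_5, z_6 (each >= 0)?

Stars and bars with 23 stars and 5 bars:
C(23+6-1, 6-1) = C(28,5).

Final answer: C(28,5) = 98280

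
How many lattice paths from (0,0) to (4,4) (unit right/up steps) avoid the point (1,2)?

Total paths to (4,4): C(8,4) = 70.
Paths through (1,2): C(3,2) x C(5,2) = 30.
Avoiding (1,2): 70 - 30.

Final answer: 40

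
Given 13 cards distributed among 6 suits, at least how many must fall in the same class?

By pigeonhole with 13 objects and 6 categories: ceiling(13/6).

Final answer: 3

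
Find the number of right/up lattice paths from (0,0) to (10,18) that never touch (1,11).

Total paths to (10,18): C(28,18) = 13123110.
Paths through (1,11): C(12,11) x C(16,7) = 137280.
Avoiding (1,11): 13123110 - 137280.

Final answer: 12985830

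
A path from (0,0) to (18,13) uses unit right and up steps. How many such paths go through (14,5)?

Paths (0,0)->(14,5): C(19,5) = 11628.
Paths (14,5)->(18,13): C(12,8) = 495.
By multiplication principle: 11628 x 495.

Final answer: 5755860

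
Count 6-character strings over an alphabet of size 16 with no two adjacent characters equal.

Let g(n) count such strings. g(1) = 16, and each valid string of length n-1 extends in 15 ways (any symbol but the last), so g(n) = 15 g(n-1).
Total: g(6) = 16 x 15^5.

Final answer: 16 x 15^{5} = 12150000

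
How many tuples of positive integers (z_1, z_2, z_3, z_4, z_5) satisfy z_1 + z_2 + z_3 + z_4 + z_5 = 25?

Substitute z'_i = z_i - 1 (so z'_i >= 0). Then sum z'_i = 25 - 5 = 20.
Stars and bars: C(20+5-1, 5-1) = C(24,4).

Final answer: C(24,4) = 10626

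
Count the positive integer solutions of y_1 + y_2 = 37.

Substitute y'_i = y_i - 1 (so y'_i >= 0). Then sum y'_i = 37 - 2 = 35.
Stars and bars: C(35+2-1, 2-1) = C(36,1).

Final answer: C(36,1) = 36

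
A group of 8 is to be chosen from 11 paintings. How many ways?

C(11,8) = 11!/(8! x 3!).

Final answer: \binom{11}{8} = 165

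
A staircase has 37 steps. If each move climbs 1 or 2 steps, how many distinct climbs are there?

Let f(n) count the ways. The last step is size 1 or 2, so f(n) = f(n-1) + f(n-2) with f(1)=1, f(2)=2.
Iterating the recurrence: f(1)=1, f(2)=2, f(3)=3, f(4)=5, f(5)=8, f(6)=13, f(7)=21, f(8)=34, f(9)=55, f(10)=89, f(11)=144, f(12)=233, f(13)=377, f(14)=610, f(15)=987, f(16)=1597, f(17)=2584, f(18)=4181, f(19)=6765, f(20)=10946, f(21)=17711, f(22)=28657, f(23)=46368, f(24)=75025, f(25)=121393, f(26)=196418, f(27)=317811, f(28)=514229, f(29)=832040, f(30)=1346269, f(31)=2178309, f(32)=3524578, f(33)=5702887, f(34)=9227465, f(35)=14930352, f(36)=24157817, f(37)=39088169.

Final answer: 39088169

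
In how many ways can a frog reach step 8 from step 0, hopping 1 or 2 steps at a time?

Condition on the final move: it is a 1-step (f(n-1) ways to get there) or a 2-step (f(n-2) ways), so f(n) = f(n-1) + f(n-2), with f(1)=1, f(2)=2.
Building up term by term: f(1)=1, f(2)=2, f(3)=3, f(4)=5, f(5)=8, f(6)=13, f(7)=21, f(8)=34.

Final answer: 34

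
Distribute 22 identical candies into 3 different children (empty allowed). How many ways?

Stars and bars: C(n+k-1, k-1) = C(24,2).

Final answer: C(24,2) = 276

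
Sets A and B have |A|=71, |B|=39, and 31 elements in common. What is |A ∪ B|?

|A union B| = |A| + |B| - |A intersect B| = 71 + 39 - 31.

Final answer: 79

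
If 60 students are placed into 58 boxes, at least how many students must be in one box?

By the pigeonhole principle: ceiling(60/58).

Final answer: 2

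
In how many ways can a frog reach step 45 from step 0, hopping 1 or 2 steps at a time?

Condition on the final move: it is a 1-step (f(n-1) ways to get there) or a 2-step (f(n-2) ways), so f(n) = f(n-1) + f(n-2), with f(1)=1, f(2)=2.
Building up term by term: f(1)=1, f(2)=2, f(3)=3, f(4)=5, f(5)=8, f(6)=13, f(7)=21, f(8)=34, f(9)=55, f(10)=89, f(11)=144, f(12)=233, f(13)=377, f(14)=610, f(15)=987, f(16)=1597, f(17)=2584, f(18)=4181, f(19)=6765, f(20)=10946, f(21)=17711, f(22)=28657, f(23)=46368, f(24)=75025, f(25)=121393, f(26)=196418, f(27)=317811, f(28)=514229, f(29)=832040, f(30)=1346269, f(31)=2178309, f(32)=3524578, f(33)=5702887, f(34)=9227465, f(35)=14930352, f(36)=24157817, f(37)=39088169, f(38)=63245986, f(39)=102334155, f(40)=165580141, f(41)=267914296, f(42)=433494437, f(43)=701408733, f(44)=1134903170, f(45)=1836311903.

Final answer: 1836311903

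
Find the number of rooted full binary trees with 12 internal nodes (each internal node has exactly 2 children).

The structures are counted by the Catalan number C_n. Here n = 12.
C_n = C(2n,n)/(n+1), so C_{12} = C(24,12)/13 = 2704156/13.

Final answer: C_{12} = 208012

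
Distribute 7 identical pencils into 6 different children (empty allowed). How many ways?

Stars and bars: C(n+k-1, k-1) = C(12,5).

Final answer: C(12,5) = 792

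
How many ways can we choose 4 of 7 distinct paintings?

C(7,4) = 7!/(4! x (7-4)!).

Final answer: C(7,4) = 35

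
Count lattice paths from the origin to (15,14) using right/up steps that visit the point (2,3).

Paths (0,0)->(2,3): C(5,3) = 10.
Paths (2,3)->(15,14): C(24,11) = 2496144.
By multiplication principle: 10 x 2496144.

Final answer: 24961440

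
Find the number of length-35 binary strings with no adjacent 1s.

Classify by the final bit: ...0 gives a(n-1) strings, ...01 gives a(n-2) strings. Thus a(n) = a(n-1) + a(n-2) with a(1)=2, a(2)=3.
Iterating the recurrence: a(1)=2, a(2)=3, a(3)=5, a(4)=8, a(5)=13, a(6)=21, a(7)=34, a(8)=55, a(9)=89, a(10)=144, a(11)=233, a(12)=377, a(13)=610, a(14)=987, a(15)=1597, a(16)=2584, a(17)=4181, a(18)=6765, a(19)=10946, a(20)=17711, a(21)=28657, a(22)=46368, a(23)=75025, a(24)=121393, a(25)=196418, a(26)=317811, a(27)=514229, a(28)=832040, a(29)=1346269, a(30)=2178309, a(31)=3524578, a(32)=5702887, a(33)=9227465, a(34)=14930352, a(35)=24157817.

Final answer: 24157817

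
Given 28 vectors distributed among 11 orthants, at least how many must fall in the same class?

By pigeonhole with 28 objects and 11 categories: ceiling(28/11).

Final answer: 3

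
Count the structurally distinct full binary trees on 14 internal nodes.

This is counted by the nth Catalan number C_n. Here n = 14.
Using C_0 = 1 and C_(k+1) = C_k x 2(2k+1)/(k+2), build up term by term: C_1=1, C_2=2, C_3=5, C_4=14, C_5=42, C_6=132, C_7=429, C_8=1430, C_9=4862, C_10=16796, C_11=58786, C_12=208012, C_13=742900, C_14=2674440.

Final answer: C_{14} = 2674440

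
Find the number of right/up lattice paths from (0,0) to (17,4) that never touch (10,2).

Total paths to (17,4): C(21,4) = 5985.
Paths through (10,2): C(12,2) x C(9,2) = 2376.
Avoiding (10,2): 5985 - 2376.

Final answer: 3609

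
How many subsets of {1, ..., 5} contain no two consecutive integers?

Let a(n) count such subsets of {1, ..., n}. Either n is excluded (a(n-1) ways) or n is included, forcing n-1 out (a(n-2) ways), so a(n) = a(n-1) + a(n-2) with a(1)=2, a(2)=3.
Iterating the recurrence: a(1)=2, a(2)=3, a(3)=5, a(4)=8, a(5)=13.

Final answer: 13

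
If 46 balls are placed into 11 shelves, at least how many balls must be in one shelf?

By the pigeonhole principle: ceiling(46/11).

Final answer: 5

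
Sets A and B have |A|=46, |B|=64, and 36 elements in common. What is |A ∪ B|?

|A union B| = |A| + |B| - |A intersect B| = 46 + 64 - 36.

Final answer: 74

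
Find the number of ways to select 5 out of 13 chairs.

C(13,5) = 13!/(5! x (13-5)!).

Final answer: C(13,5) = 1287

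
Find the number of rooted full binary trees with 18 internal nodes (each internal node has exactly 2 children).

This is counted by the nth Catalan number C_n. Here n = 18.
C_n = C(2n,n) - C(2n,n+1), so C_{18} = C(36,18) - C(36,19) = 9075135300 - 8597496600.

Final answer: C_{18} = 477638700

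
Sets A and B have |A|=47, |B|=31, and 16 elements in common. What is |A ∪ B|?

|A union B| = |A| + |B| - |A intersect B| = 47 + 31 - 16.

Final answer: 62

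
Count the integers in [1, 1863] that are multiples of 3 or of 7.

Multiples of 3: 621. Multiples of 7: 266. Of both (lcm=21): 88.
By inclusion-exclusion: 621 + 266 - 88.

Final answer: 799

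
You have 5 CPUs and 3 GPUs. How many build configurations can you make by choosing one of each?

By the multiplication principle: 5 x 3.

Final answer: 15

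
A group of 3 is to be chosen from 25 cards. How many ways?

C(25,3) = 25!/(3! x 22!).

Final answer: \binom{25}{3} = 2300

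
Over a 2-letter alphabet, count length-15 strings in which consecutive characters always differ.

Let g(n) count such strings. g(1) = 2, and each valid string of length n-1 extends in 1 ways (any symbol but the last), so g(n) = 1 g(n-1).
Total: g(15) = 2 x 1^14.

Final answer: 2 x 1^{14} = 2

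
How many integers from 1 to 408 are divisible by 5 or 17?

Multiples of 5: 81. Multiples of 17: 24. Of both (lcm=85): 4.
By inclusion-exclusion: 81 + 24 - 4.

Final answer: 101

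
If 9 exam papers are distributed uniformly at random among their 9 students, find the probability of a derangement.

Use the recurrence D(n) = (n-1)(D(n-1) + D(n-2)) with D(0)=1, D(1)=0.
Building up: D(2)=1, D(3)=2, D(4)=9, D(5)=44, D(6)=265, D(7)=1854, D(8)=14833, D(9)=133496.
Total arrangements: 9! = 362880.
Probability = D(9)/9! = 16687/45360.

Final answer: D(9)/9! = 133496/362880 = 0.367879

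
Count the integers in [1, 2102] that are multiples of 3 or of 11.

Multiples of 3: 700. Multiples of 11: 191. Of both (lcm=33): 63.
By inclusion-exclusion: 700 + 191 - 63.

Final answer: 828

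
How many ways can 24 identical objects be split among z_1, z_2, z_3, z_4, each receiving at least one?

Substitute z'_i = z_i - 1 (so z'_i >= 0). Then sum z'_i = 24 - 4 = 20.
Stars and bars: C(20+4-1, 4-1) = C(23,3).

Final answer: C(23,3) = 1771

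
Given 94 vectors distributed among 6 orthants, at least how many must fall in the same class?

By pigeonhole with 94 objects and 6 categories: ceiling(94/6).

Final answer: 16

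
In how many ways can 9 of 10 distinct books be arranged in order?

P(10,9) = 10!/(10-9)! = 10!/1!.

Final answer: P(10,9) = 3628800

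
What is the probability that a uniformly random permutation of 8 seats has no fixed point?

Use the recurrence D(n) = (n-1)(D(n-1) + D(n-2)) with D(0)=1, D(1)=0.
Building up: D(2)=1, D(3)=2, D(4)=9, D(5)=44, D(6)=265, D(7)=1854, D(8)=14833.
Total arrangements: 8! = 40320.
Probability = D(8)/8! = 2119/5760.

Final answer: D(8)/8! = 14833/40320 = 0.367882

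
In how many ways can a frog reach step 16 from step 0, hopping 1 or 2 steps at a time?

Condition on the final move: it is a 1-step (f(n-1) ways to get there) or a 2-step (f(n-2) ways), so f(n) = f(n-1) + f(n-2), with f(1)=1, f(2)=2.
Building up term by term: f(1)=1, f(2)=2, f(3)=3, f(4)=5, f(5)=8, f(6)=13, f(7)=21, f(8)=34, f(9)=55, f(10)=89, f(11)=144, f(12)=233, f(13)=377, f(14)=610, f(15)=987, f(16)=1597.

Final answer: 1597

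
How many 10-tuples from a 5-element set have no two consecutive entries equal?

First character: 5 choices. Each subsequent: 4 choices (must differ from the previous one).
Total: 5 x 4^9.

Final answer: 5 x 4^{9} = 1310720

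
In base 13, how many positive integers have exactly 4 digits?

Leading digit: 12 options (nonzero). Other 3 digit(s): 13 options each.
Total: 12 x 13^3.

Final answer: 26364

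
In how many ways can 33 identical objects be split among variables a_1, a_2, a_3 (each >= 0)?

Stars and bars with 33 stars and 2 bars:
C(33+3-1, 3-1) = C(35,2).

Final answer: C(35,2) = 595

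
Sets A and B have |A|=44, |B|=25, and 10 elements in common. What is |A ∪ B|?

|A union B| = |A| + |B| - |A intersect B| = 44 + 25 - 10.

Final answer: 59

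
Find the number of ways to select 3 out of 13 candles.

C(13,3) = 13!/(3! x (13-3)!).

Final answer: C(13,3) = 286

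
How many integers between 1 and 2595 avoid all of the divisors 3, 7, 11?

|div by 3|=865, |div by 7|=370, |div by 11|=235.
|div by 3&7|=123, |div by 3&11|=78, |div by 7&11|=33, |div by all|=11.
By inclusion-exclusion, divisible by at least one: 865+370+235-123-78-33+11 = 1247.
Not divisible by any: 2595 - 1247.

Final answer: 1348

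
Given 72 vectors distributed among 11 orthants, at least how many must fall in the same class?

By pigeonhole with 72 objects and 11 categories: ceiling(72/11).

Final answer: 7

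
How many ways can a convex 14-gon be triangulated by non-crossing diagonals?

The structures are counted by the Catalan number C_n. Here n = 14 - 2 = 12.
C_n = C(2n,n) - C(2n,n+1), so C_{12} = C(24,12) - C(24,13) = 2704156 - 2496144.

Final answer: C_{12} = 208012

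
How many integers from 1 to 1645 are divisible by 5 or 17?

Multiples of 5: 329. Multiples of 17: 96. Of both (lcm=85): 19.
By inclusion-exclusion: 329 + 96 - 19.

Final answer: 406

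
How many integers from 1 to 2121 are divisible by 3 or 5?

Multiples of 3: 707. Multiples of 5: 424. Of both (lcm=15): 141.
By inclusion-exclusion: 707 + 424 - 141.

Final answer: 990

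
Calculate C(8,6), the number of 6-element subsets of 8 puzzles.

C(8,6) = 8!/(6! x (8-6)!).

Final answer: C(8,6) = 28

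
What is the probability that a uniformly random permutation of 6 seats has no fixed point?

Derangements satisfy D(n) = (n-1)(D(n-1) + D(n-2)), starting from D(0)=1, D(1)=0.
Building up: D(2)=1, D(3)=2, D(4)=9, D(5)=44, D(6)=265.
Total arrangements: 6! = 720.
Probability = D(6)/6! = 53/144.

Final answer: D(6)/6! = 265/720 = 0.368056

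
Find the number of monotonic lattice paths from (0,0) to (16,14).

Each path has 16 right steps and 14 up steps in some order (30 steps total).
Choose which 14 of the 30 steps are up: C(30,14).

Final answer: C(30,14) = 145422675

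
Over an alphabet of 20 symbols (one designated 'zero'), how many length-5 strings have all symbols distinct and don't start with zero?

The leading digit has 19 choices (anything but zero); the next has 19 (anything but the first), then 18, and so on, one fewer each time.
Total: 19 x 19 x 18 x 17 x 16.

Final answer: 1767456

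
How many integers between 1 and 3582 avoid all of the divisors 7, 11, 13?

|div by 7|=511, |div by 11|=325, |div by 13|=275.
|div by 7&11|=46, |div by 7&13|=39, |div by 11&13|=25, |div by all|=3.
By inclusion-exclusion, divisible by at least one: 511+325+275-46-39-25+3 = 1004.
Not divisible by any: 3582 - 1004.

Final answer: 2578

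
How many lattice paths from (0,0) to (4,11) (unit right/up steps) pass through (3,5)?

Paths (0,0)->(3,5): C(8,5) = 56.
Paths (3,5)->(4,11): C(7,6) = 7.
By multiplication principle: 56 x 7.

Final answer: 392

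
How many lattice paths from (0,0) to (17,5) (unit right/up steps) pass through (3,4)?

Paths (0,0)->(3,4): C(7,4) = 35.
Paths (3,4)->(17,5): C(15,1) = 15.
By multiplication principle: 35 x 15.

Final answer: 525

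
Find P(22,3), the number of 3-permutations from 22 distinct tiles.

P(22,3) = 22!/(22-3)! = 22!/19!.

Final answer: P(22,3) = 9240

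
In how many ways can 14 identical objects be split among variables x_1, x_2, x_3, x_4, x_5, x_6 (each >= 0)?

Stars and bars with 14 stars and 5 bars:
C(14+6-1, 6-1) = C(19,5).

Final answer: C(19,5) = 11628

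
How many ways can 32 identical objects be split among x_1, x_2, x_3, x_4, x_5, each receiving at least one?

Substitute x'_i = x_i - 1 (so x'_i >= 0). Then sum x'_i = 32 - 5 = 27.
Stars and bars: C(27+5-1, 5-1) = C(31,4).

Final answer: C(31,4) = 31465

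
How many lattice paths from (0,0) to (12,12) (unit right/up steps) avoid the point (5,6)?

Total paths to (12,12): C(24,12) = 2704156.
Paths through (5,6): C(11,6) x C(13,6) = 792792.
Avoiding (5,6): 2704156 - 792792.

Final answer: 1911364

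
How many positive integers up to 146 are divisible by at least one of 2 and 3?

Multiples of 2: 73. Multiples of 3: 48. Of both (lcm=6): 24.
By inclusion-exclusion: 73 + 48 - 24.

Final answer: 97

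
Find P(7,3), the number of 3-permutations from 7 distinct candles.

P(7,3) = 7!/(7-3)! = 7!/4!.

Final answer: P(7,3) = 210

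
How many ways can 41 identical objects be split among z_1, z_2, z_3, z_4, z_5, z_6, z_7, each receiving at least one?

Substitute z'_i = z_i - 1 (so z'_i >= 0). Then sum z'_i = 41 - 7 = 34.
Stars and bars: C(34+7-1, 7-1) = C(40,6).

Final answer: C(40,6) = 3838380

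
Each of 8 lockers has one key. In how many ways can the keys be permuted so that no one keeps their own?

Use the recurrence D(n) = (n-1)(D(n-1) + D(n-2)) with D(0)=1, D(1)=0.
D(2) = 1 x (0 + 1) = 1
D(3) = 2 x (1 + 0) = 2
D(4) = 3 x (2 + 1) = 9
D(5) = 4 x (9 + 2) = 44
D(6) = 5 x (44 + 9) = 265
D(7) = 6 x (265 + 44) = 1854
D(8) = 7 x (D(7) + D(6)) = 7 x (1854 + 265)

Final answer: D(8) = 14833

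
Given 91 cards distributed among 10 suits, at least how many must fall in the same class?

By pigeonhole with 91 objects and 10 categories: ceiling(91/10).

Final answer: 10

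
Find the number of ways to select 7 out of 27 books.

C(27,7) = 27!/(7! x 20!).

Final answer: \binom{27}{7} = 888030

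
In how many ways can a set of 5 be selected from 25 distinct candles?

C(25,5) = 25!/(5! x (25-5)!).

Final answer: C(25,5) = 53130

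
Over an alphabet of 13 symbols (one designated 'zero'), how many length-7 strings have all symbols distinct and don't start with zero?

First digit: 12 (nonzero). Second: 12 (not first). Third: 11, etc.
Total: 12 x 12 x 11 x 10 x 9 x 8 x 7.

Final answer: 7983360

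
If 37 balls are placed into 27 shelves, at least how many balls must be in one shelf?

By the pigeonhole principle: ceiling(37/27).

Final answer: 2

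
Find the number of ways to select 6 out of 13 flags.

C(13,6) = 13!/(6! x (13-6)!).

Final answer: C(13,6) = 1716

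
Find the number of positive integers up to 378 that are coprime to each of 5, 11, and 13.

|div by 5|=75, |div by 11|=34, |div by 13|=29.
|div by 5&11|=6, |div by 5&13|=5, |div by 11&13|=2, |div by all|=0.
By inclusion-exclusion, divisible by at least one: 75+34+29-6-5-2+0 = 125.
Not divisible by any: 378 - 125.

Final answer: 253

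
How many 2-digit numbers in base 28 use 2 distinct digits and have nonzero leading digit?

First digit: 27 (nonzero). Second: 27 (not first). Third: 26, etc.
Total: 27 x 27.

Final answer: 729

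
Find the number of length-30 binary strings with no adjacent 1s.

Classify by the final bit: ...0 gives a(n-1) strings, ...01 gives a(n-2) strings. Thus a(n) = a(n-1) + a(n-2) with a(1)=2, a(2)=3.
Building up term by term: a(1)=2, a(2)=3, a(3)=5, a(4)=8, a(5)=13, a(6)=21, a(7)=34, a(8)=55, a(9)=89, a(10)=144, a(11)=233, a(12)=377, a(13)=610, a(14)=987, a(15)=1597, a(16)=2584, a(17)=4181, a(18)=6765, a(19)=10946, a(20)=17711, a(21)=28657, a(22)=46368, a(23)=75025, a(24)=121393, a(25)=196418, a(26)=317811, a(27)=514229, a(28)=832040, a(29)=1346269, a(30)=2178309.

Final answer: 2178309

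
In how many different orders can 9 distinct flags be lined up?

The number of ways to arrange 9 distinct objects is 9!.

Final answer: 9! = 362880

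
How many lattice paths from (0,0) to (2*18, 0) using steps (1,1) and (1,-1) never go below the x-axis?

Total monotonic paths to (18,18): C(36,18) = 9075135300.
Paths that cross above y=x (reflection bijection): C(36,19) = 8597496600.
Valid Dyck paths: 9075135300 - 8597496600.
(These counts are the Catalan numbers.)

Final answer: C_{18} = 477638700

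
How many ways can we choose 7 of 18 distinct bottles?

C(18,7) = 18!/(7! x (18-7)!).

Final answer: C(18,7) = 31824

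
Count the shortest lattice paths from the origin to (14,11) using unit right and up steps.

Each path has 14 right steps and 11 up steps in some order (25 steps total).
Choose which 11 of the 25 steps are up: C(25,11).

Final answer: C(25,11) = 4457400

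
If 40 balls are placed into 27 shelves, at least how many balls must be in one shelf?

By the pigeonhole principle: ceiling(40/27).

Final answer: 2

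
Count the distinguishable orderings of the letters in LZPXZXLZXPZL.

Letters (L:3, P:2, X:3, Z:4). Total letters: 12.
Permutations = 12!/(4! x 3! x 3! x 2!).

Final answer: 277200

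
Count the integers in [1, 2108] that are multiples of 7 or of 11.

Multiples of 7: 301. Multiples of 11: 191. Of both (lcm=77): 27.
By inclusion-exclusion: 301 + 191 - 27.

Final answer: 465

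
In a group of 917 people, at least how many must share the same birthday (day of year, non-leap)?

There are 365 possible values for birthday (day of year, non-leap). With 917 people and 365 categories, by pigeonhole: ceiling(917/365).

Final answer: 3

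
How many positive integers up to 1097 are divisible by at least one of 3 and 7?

Multiples of 3: 365. Multiples of 7: 156. Of both (lcm=21): 52.
By inclusion-exclusion: 365 + 156 - 52.

Final answer: 469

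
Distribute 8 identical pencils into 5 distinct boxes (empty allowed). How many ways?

Stars and bars: C(n+k-1, k-1) = C(12,4).

Final answer: C(12,4) = 495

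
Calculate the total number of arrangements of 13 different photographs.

The number of ways to arrange 13 distinct objects is 13!.

Final answer: 13! = 6227020800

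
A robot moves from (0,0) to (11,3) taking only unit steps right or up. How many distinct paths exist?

Each path has 11 right steps and 3 up steps in some order (14 steps total).
Choose which 3 of the 14 steps are up: C(14,3).

Final answer: C(14,3) = 364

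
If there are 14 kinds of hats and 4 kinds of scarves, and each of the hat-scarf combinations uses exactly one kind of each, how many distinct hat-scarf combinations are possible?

By the multiplication principle: 14 x 4.

Final answer: 56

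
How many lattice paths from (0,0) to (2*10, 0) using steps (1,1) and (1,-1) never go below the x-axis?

Total monotonic paths to (10,10): C(20,10) = 184756.
Paths that cross above y=x (reflection bijection): C(20,11) = 167960.
Valid Dyck paths: 184756 - 167960.
(Check: C(20,10) - C(20,11) = C(20,10)/11, the Catalan number C_{10}.)

Final answer: C_{10} = 16796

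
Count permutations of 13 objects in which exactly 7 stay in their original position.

Choose which 7 elements are fixed: C(13,7) = 1716.
Derange the remaining 6 using D(j) = (j-1)(D(j-1) + D(j-2)), D(0)=1, D(1)=0: D(2)=1, D(3)=2, D(4)=9, D(5)=44, D(6)=265.
Total: 1716 x 265.

Final answer: C(13,7) D(6) = 454740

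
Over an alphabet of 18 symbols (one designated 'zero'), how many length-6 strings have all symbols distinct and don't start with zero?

The leading digit has 17 choices (anything but zero); the next has 17 (anything but the first), then 16, and so on, one fewer each time.
Total: 17 x 17 x 16 x 15 x 14 x 13.

Final answer: 12623520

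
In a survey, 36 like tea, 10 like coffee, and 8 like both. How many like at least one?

|A union B| = |A| + |B| - |A intersect B| = 36 + 10 - 8.

Final answer: 38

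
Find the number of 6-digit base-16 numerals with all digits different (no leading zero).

The leading digit has 15 choices (anything but zero); the next has 15 (anything but the first), then 14, and so on, one fewer each time.
Total: 15 x 15 x 14 x 13 x 12 x 11.

Final answer: 5405400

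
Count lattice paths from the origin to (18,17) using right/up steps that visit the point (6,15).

Paths (0,0)->(6,15): C(21,15) = 54264.
Paths (6,15)->(18,17): C(14,2) = 91.
By multiplication principle: 54264 x 91.

Final answer: 4938024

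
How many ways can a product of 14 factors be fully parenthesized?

This is a standard Catalan-number count: the answer is C_n. Here n = 14 - 1 = 13.
C_n = C(2n,n)/(n+1), so C_{13} = C(26,13)/14 = 10400600/14.

Final answer: C_{13} = 742900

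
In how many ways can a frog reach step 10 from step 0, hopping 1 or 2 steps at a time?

Condition on the final move: it is a 1-step (f(n-1) ways to get there) or a 2-step (f(n-2) ways), so f(n) = f(n-1) + f(n-2), with f(1)=1, f(2)=2.
Computing successive values: f(1)=1, f(2)=2, f(3)=3, f(4)=5, f(5)=8, f(6)=13, f(7)=21, f(8)=34, f(9)=55, f(10)=89.

Final answer: 89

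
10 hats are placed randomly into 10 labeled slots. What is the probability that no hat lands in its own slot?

Derangements satisfy D(n) = (n-1)(D(n-1) + D(n-2)), starting from D(0)=1, D(1)=0.
Building up: D(2)=1, D(3)=2, D(4)=9, D(5)=44, D(6)=265, D(7)=1854, D(8)=14833, D(9)=133496, D(10)=1334961.
Total arrangements: 10! = 3628800.
Probability = D(10)/10! = 16481/44800.

Final answer: D(10)/10! = 1334961/3628800 = 0.367879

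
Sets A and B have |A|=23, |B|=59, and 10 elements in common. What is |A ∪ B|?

|A union B| = |A| + |B| - |A intersect B| = 23 + 59 - 10.

Final answer: 72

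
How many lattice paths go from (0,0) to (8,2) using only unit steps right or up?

Each path has 8 right steps and 2 up steps in some order (10 steps total).
Choose which 2 of the 10 steps are up: C(10,2).

Final answer: C(10,2) = 45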